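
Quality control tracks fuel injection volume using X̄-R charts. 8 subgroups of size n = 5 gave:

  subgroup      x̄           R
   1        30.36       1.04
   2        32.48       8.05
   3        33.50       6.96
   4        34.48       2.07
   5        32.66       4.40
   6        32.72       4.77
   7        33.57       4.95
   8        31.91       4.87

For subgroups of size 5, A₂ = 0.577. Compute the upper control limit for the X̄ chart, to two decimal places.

X̄̄ = (30.36 + 32.48 + 33.50 + 34.48 + 32.66 + 32.72 + 33.57 + 31.91) / 8 = 261.6800 / 8 = 32.7100
R̄ = (1.04 + 8.05 + 6.96 + 2.07 + 4.40 + 4.77 + 4.95 + 4.87) / 8 = 37.1100 / 8 = 4.6387
UCL = X̄̄ + A₂·R̄ = 32.7100 + 0.577 × 4.6387 = 35.3866

35.39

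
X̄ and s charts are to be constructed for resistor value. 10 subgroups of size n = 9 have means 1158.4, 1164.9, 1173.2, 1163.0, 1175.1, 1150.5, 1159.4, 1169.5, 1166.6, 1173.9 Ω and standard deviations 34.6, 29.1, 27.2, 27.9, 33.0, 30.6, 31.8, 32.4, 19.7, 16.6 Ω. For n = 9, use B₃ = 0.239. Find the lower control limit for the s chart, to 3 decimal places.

6.761

s̄ = (34.6 + 29.1 + 27.2 + 27.9 + 33.0 + 30.6 + 31.8 + 32.4 + 19.7 + 16.6) / 10 = 28.2900
LCL_s = B₃·s̄ = 0.239 × 28.2900 = 6.7613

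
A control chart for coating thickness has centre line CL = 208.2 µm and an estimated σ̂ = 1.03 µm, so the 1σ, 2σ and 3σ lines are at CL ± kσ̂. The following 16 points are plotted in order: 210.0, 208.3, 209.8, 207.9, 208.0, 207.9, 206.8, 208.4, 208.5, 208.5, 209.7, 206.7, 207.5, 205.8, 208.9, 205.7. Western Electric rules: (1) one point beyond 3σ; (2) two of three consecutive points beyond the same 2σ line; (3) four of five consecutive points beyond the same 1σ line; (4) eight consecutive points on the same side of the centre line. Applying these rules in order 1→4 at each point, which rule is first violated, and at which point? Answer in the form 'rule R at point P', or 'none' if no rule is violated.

rule 2 at point 16

Zone of each point (C = within 1σ̂, B = 1σ̂–2σ̂, A = 2σ̂–3σ̂, * = beyond 3σ̂; sign = side of CL): 1:+B, 2:+C, 3:+B, 4:-C, 5:-C, 6:-C, 7:-B, 8:+C, 9:+C, 10:+C, 11:+B, 12:-B, 13:-C, 14:-A, 15:+C, 16:-A
Rule 2 (two of three consecutive points beyond the same 2σ limit) is satisfied at point 16.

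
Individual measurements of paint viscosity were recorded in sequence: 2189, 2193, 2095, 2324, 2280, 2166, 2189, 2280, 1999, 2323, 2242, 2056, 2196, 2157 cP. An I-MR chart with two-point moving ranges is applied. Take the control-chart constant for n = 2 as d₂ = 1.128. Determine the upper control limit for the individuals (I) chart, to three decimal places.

2530.451

X̄ = (2189 + 2193 + 2095 + 2324 + 2280 + 2166 + 2189 + 2280 + 1999 + 2323 + 2242 + 2056 + 2196 + 2157) / 14 = 2192.0714
Moving ranges: 4, 98, 229, 44, 114, 23, 91, 281, 324, 81, 186, 140, 39; M̄R̄ = 1654.0000 / 13 = 127.2308
UCL = X̄ + 3·M̄R̄/d₂ = 2192.0714 + 3 × 127.2308 / 1.128 = 2530.4511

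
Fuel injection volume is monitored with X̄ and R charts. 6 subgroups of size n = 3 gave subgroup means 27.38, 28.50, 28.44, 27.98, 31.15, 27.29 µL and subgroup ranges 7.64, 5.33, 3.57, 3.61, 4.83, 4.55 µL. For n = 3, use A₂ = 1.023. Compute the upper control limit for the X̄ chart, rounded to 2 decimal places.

33.49

X̄̄ = (27.38 + 28.50 + 28.44 + 27.98 + 31.15 + 27.29) / 6 = 170.7400 / 6 = 28.4567
R̄ = (7.64 + 5.33 + 3.57 + 3.61 + 4.83 + 4.55) / 6 = 29.5300 / 6 = 4.9217
UCL = X̄̄ + A₂·R̄ = 28.4567 + 1.023 × 4.9217 = 33.4915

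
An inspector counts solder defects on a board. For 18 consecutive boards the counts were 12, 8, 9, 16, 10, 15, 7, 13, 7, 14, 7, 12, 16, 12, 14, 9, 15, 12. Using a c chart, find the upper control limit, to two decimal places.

21.75

c̄ = (12 + 8 + 9 + 16 + 10 + 15 + 7 + 13 + 7 + 14 + 7 + 12 + 16 + 12 + 14 + 9 + 15 + 12) / 18 = 208 / 18 = 11.5556
UCL = c̄ + 3√c̄ = 11.5556 + 3 × √11.5556 = 11.5556 + 3 × 3.3993 = 21.7536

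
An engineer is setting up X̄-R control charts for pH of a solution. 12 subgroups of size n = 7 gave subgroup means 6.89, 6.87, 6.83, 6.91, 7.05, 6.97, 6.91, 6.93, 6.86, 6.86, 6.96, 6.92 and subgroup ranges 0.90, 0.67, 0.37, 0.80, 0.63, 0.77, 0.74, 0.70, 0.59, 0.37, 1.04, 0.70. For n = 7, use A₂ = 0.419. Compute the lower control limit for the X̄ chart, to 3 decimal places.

X̄̄ = (6.89 + 6.87 + 6.83 + 6.91 + 7.05 + 6.97 + 6.91 + 6.93 + 6.86 + 6.86 + 6.96 + 6.92) / 12 = 82.9600 / 12 = 6.9133
R̄ = (0.90 + 0.67 + 0.37 + 0.80 + 0.63 + 0.77 + 0.74 + 0.70 + 0.59 + 0.37 + 1.04 + 0.70) / 12 = 8.2800 / 12 = 0.6900
LCL = X̄̄ − A₂·R̄ = 6.9133 − 0.419 × 0.6900 = 6.6242

6.624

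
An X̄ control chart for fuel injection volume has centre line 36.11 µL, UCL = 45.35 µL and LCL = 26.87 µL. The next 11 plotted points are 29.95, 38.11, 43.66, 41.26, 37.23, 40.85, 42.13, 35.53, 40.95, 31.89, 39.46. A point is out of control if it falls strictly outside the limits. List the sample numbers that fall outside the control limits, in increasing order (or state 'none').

none

All 11 points lie within [26.87, 45.35].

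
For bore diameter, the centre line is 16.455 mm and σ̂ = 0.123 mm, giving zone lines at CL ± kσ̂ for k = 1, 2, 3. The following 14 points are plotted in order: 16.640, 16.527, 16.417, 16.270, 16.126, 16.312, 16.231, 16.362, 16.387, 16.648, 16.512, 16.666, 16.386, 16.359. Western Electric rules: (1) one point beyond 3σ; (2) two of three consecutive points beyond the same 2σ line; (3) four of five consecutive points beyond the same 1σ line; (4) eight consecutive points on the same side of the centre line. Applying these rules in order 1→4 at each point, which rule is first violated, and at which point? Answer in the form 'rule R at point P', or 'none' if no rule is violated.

Zone of each point (C = within 1σ̂, B = 1σ̂–2σ̂, A = 2σ̂–3σ̂, * = beyond 3σ̂; sign = side of CL): 1:+B, 2:+C, 3:-C, 4:-B, 5:-A, 6:-B, 7:-B, 8:-C, 9:-C, 10:+B, 11:+C, 12:+B, 13:-C, 14:-C
Rule 3 (four of five consecutive points beyond the same 1σ limit) is satisfied at point 7.

rule 3 at point 7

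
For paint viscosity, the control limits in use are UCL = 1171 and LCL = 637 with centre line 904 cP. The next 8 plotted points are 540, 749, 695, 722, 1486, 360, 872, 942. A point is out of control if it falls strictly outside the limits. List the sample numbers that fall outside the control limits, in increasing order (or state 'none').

Compare each point to [637, 1171]: sample 1 = 540 < LCL; sample 5 = 1486 > UCL; sample 6 = 360 < LCL.

1, 5, 6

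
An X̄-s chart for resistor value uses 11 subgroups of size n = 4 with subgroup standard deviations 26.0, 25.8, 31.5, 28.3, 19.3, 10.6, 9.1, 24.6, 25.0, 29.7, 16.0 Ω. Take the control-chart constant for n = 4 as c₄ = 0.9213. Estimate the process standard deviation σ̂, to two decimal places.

24.26

s̄ = (26.0 + 25.8 + 31.5 + 28.3 + 19.3 + 10.6 + 9.1 + 24.6 + 25.0 + 29.7 + 16.0) / 11 = 22.3545
σ̂ = s̄ / c₄ = 22.3545 / 0.9213 = 24.2641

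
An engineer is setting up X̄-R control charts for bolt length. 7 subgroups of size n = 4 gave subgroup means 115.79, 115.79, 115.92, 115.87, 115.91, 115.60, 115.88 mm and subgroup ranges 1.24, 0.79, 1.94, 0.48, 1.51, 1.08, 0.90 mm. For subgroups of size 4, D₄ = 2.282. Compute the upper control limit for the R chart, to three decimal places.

R̄ = (1.24 + 0.79 + 1.94 + 0.48 + 1.51 + 1.08 + 0.90) / 7 = 7.9400 / 7 = 1.1343
UCL_R = D₄·R̄ = 2.282 × 1.1343 = 2.5884

2.588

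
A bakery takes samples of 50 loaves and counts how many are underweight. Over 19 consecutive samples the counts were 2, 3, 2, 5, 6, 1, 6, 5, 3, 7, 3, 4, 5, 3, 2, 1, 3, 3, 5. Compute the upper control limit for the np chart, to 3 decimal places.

9.137

p̄ = Σdᵢ / (k·n) = 69 / (19 × 50) = 0.07263
UCL = np̄ + 3·√(np̄(1−p̄)) = 3.6316 + 3 × √(3.6316×0.92737) = 3.6316 + 3 × 1.8352 = 9.1371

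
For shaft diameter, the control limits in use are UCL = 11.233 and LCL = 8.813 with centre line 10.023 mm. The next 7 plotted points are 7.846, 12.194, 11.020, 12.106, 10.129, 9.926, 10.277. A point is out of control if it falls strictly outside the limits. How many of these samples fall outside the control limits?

Compare each point to [8.813, 11.233]: sample 1 = 7.846 < LCL; sample 2 = 12.194 > UCL; sample 4 = 12.106 > UCL.

3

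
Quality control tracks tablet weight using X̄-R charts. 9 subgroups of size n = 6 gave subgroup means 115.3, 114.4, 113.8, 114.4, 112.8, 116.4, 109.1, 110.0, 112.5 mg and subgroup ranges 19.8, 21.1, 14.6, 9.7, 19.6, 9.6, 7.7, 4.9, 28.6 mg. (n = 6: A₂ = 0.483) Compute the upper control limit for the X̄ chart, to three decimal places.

120.466

X̄̄ = (115.3 + 114.4 + 113.8 + 114.4 + 112.8 + 116.4 + 109.1 + 110.0 + 112.5) / 9 = 1018.7000 / 9 = 113.1889
R̄ = (19.8 + 21.1 + 14.6 + 9.7 + 19.6 + 9.6 + 7.7 + 4.9 + 28.6) / 9 = 135.6000 / 9 = 15.0667
UCL = X̄̄ + A₂·R̄ = 113.1889 + 0.483 × 15.0667 = 120.4661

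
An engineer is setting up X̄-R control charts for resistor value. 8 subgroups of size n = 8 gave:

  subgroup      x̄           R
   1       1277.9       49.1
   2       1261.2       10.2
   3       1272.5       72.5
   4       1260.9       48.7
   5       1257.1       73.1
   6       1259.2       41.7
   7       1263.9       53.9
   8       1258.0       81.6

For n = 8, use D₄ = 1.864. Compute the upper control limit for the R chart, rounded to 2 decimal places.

R̄ = (49.1 + 10.2 + 72.5 + 48.7 + 73.1 + 41.7 + 53.9 + 81.6) / 8 = 430.8000 / 8 = 53.8500
UCL_R = D₄·R̄ = 1.864 × 53.8500 = 100.3764

100.38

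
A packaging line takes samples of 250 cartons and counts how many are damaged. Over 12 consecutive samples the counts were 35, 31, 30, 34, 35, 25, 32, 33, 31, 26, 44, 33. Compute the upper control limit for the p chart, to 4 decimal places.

0.1934

p̄ = Σdᵢ / (k·n) = 389 / (12 × 250) = 0.12967
UCL = p̄ + 3·√(p̄(1−p̄)/n) = 0.12967 + 3 × √(0.12967×0.87033/250) = 0.12967 + 3 × 0.02125 = 0.19341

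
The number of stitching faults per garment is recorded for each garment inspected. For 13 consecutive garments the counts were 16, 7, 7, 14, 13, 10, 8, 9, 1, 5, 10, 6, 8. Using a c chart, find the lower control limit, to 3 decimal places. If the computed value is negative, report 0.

c̄ = (16 + 7 + 7 + 14 + 13 + 10 + 8 + 9 + 1 + 5 + 10 + 6 + 8) / 13 = 114 / 13 = 8.7692
LCL = c̄ − 3√c̄ = 8.7692 − 3 × 2.9613 = -0.1146 → 0 (cannot be negative)

0.000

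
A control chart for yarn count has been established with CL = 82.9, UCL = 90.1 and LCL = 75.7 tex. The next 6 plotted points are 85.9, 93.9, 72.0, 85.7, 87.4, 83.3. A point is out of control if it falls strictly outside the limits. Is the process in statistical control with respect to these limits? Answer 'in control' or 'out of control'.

Compare each point to [75.7, 90.1]: sample 2 = 93.9 > UCL; sample 3 = 72.0 < LCL.

out of control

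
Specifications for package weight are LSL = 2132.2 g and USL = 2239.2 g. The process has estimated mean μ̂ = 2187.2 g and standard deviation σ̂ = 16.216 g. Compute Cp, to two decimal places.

Cp = (USL − LSL) / (6σ̂) = (2239.2 − 2132.2) / (6 × 16.216) = 107.0000 / 97.2960 = 1.0997

1.10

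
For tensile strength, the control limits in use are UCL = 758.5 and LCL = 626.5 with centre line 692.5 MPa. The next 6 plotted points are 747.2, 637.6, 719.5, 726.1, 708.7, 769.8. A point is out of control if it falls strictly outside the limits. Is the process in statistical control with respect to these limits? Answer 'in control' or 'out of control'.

Compare each point to [626.5, 758.5]: sample 6 = 769.8 > UCL.

out of control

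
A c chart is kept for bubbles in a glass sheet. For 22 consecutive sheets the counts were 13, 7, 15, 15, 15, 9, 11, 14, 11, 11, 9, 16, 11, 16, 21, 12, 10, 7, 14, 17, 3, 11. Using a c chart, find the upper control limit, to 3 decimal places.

c̄ = (13 + 7 + 15 + 15 + 15 + 9 + 11 + 14 + 11 + 11 + 9 + 16 + 11 + 16 + 21 + 12 + 10 + 7 + 14 + 17 + 3 + 11) / 22 = 268 / 22 = 12.1818
UCL = c̄ + 3√c̄ = 12.1818 + 3 × √12.1818 = 12.1818 + 3 × 3.4902 = 22.6526

22.653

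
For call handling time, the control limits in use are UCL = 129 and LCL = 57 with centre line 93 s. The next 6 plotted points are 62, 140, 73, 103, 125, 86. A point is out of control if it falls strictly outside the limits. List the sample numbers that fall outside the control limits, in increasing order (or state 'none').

Compare each point to [57, 129]: sample 2 = 140 > UCL.

2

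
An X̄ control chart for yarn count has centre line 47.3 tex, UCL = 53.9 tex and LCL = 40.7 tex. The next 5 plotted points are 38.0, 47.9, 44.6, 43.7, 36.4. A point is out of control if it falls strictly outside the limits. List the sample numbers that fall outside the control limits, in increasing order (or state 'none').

1, 5

Compare each point to [40.7, 53.9]: sample 1 = 38.0 < LCL; sample 5 = 36.4 < LCL.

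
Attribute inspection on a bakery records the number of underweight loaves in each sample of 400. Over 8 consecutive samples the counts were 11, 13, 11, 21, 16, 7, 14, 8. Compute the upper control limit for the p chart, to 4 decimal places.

0.0578

p̄ = Σdᵢ / (k·n) = 101 / (8 × 400) = 0.03156
UCL = p̄ + 3·√(p̄(1−p̄)/n) = 0.03156 + 3 × √(0.03156×0.96844/400) = 0.03156 + 3 × 0.00874 = 0.05779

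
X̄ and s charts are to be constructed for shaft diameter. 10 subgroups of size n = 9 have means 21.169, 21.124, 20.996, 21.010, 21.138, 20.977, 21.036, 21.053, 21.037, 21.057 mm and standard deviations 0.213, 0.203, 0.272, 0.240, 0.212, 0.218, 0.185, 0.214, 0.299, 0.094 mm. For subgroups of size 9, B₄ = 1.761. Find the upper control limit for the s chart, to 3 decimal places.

s̄ = (0.213 + 0.203 + 0.272 + 0.240 + 0.212 + 0.218 + 0.185 + 0.214 + 0.299 + 0.094) / 10 = 0.2150
UCL_s = B₄·s̄ = 1.761 × 0.2150 = 0.3786

0.379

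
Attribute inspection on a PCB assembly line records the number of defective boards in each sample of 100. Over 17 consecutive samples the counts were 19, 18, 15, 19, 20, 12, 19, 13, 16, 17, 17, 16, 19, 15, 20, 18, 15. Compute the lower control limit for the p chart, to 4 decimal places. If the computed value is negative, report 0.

p̄ = Σdᵢ / (k·n) = 288 / (17 × 100) = 0.16941
LCL = p̄ − 3·√(p̄(1−p̄)/n) = 0.16941 − 3 × 0.03751 = 0.05688

0.0569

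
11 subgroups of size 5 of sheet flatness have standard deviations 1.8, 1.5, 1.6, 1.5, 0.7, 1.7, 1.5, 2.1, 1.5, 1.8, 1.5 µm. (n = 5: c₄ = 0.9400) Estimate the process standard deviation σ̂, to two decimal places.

s̄ = (1.8 + 1.5 + 1.6 + 1.5 + 0.7 + 1.7 + 1.5 + 2.1 + 1.5 + 1.8 + 1.5) / 11 = 1.5636
σ̂ = s̄ / c₄ = 1.5636 / 0.9400 = 1.6634

1.66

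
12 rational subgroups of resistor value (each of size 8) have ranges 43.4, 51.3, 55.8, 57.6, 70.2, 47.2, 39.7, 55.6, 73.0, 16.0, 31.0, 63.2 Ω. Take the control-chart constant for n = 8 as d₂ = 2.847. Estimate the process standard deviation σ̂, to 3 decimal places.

17.679

R̄ = (43.4 + 51.3 + 55.8 + 57.6 + 70.2 + 47.2 + 39.7 + 55.6 + 73.0 + 16.0 + 31.0 + 63.2) / 12 = 50.3333
σ̂ = R̄ / d₂ = 50.3333 / 2.847 = 17.6794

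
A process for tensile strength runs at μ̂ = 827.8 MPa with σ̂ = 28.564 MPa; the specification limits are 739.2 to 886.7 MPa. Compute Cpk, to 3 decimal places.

Cpu = (USL − μ̂) / (3σ̂) = (886.7 − 827.8) / (3 × 28.564) = 0.6873; Cpl = (μ̂ − LSL) / (3σ̂) = (827.8 − 739.2) / (3 × 28.564) = 1.0339; Cpk = min(Cpu, Cpl) = 0.6873

0.687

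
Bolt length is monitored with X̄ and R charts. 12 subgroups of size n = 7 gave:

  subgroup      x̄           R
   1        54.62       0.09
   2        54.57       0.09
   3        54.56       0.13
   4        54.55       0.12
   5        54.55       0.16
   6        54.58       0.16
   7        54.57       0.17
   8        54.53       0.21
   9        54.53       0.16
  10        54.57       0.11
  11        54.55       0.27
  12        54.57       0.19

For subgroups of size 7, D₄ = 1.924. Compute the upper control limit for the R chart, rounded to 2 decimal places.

R̄ = (0.09 + 0.09 + 0.13 + 0.12 + 0.16 + 0.16 + 0.17 + 0.21 + 0.16 + 0.11 + 0.27 + 0.19) / 12 = 1.8600 / 12 = 0.1550
UCL_R = D₄·R̄ = 1.924 × 0.1550 = 0.2982

0.30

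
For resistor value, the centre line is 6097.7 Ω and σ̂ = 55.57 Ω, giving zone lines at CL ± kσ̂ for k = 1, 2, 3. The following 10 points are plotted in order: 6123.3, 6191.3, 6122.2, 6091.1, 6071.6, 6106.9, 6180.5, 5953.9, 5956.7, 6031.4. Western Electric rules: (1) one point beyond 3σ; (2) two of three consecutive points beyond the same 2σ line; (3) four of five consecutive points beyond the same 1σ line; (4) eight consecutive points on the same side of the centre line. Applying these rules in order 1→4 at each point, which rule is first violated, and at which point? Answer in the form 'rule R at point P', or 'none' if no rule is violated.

rule 2 at point 9

Zone of each point (C = within 1σ̂, B = 1σ̂–2σ̂, A = 2σ̂–3σ̂, * = beyond 3σ̂; sign = side of CL): 1:+C, 2:+B, 3:+C, 4:-C, 5:-C, 6:+C, 7:+B, 8:-A, 9:-A, 10:-B
Rule 2 (two of three consecutive points beyond the same 2σ limit) is satisfied at point 9.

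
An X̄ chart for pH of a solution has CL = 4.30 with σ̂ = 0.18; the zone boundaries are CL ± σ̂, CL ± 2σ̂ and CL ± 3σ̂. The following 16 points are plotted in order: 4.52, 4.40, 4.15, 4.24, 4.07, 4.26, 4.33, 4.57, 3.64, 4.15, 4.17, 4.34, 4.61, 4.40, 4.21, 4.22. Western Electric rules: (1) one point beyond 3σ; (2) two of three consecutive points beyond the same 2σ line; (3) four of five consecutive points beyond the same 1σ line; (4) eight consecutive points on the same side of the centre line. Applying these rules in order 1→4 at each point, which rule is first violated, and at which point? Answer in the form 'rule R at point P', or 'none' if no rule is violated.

Zone of each point (C = within 1σ̂, B = 1σ̂–2σ̂, A = 2σ̂–3σ̂, * = beyond 3σ̂; sign = side of CL): 1:+B, 2:+C, 3:-C, 4:-C, 5:-B, 6:-C, 7:+C, 8:+B, 9:-*, 10:-C, 11:-C, 12:+C, 13:+B, 14:+C, 15:-C, 16:-C
Rule 1 (one point beyond the 3σ limits) is satisfied at point 9.

rule 1 at point 9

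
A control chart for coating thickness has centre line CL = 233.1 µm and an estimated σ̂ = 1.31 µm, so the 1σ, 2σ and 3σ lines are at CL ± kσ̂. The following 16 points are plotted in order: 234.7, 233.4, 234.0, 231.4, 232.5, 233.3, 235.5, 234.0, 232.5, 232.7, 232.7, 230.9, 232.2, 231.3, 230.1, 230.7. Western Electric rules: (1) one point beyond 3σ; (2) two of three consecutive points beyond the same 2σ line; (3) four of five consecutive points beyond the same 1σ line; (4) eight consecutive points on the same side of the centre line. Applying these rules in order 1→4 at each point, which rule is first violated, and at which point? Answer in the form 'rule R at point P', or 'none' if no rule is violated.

Zone of each point (C = within 1σ̂, B = 1σ̂–2σ̂, A = 2σ̂–3σ̂, * = beyond 3σ̂; sign = side of CL): 1:+B, 2:+C, 3:+C, 4:-B, 5:-C, 6:+C, 7:+B, 8:+C, 9:-C, 10:-C, 11:-C, 12:-B, 13:-C, 14:-B, 15:-A, 16:-B
Rule 3 (four of five consecutive points beyond the same 1σ limit) is satisfied at point 16.

rule 3 at point 16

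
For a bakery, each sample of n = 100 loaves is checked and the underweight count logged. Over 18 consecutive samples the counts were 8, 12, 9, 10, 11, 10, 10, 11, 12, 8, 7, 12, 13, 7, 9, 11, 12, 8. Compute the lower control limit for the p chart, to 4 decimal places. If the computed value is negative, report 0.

0.0100

p̄ = Σdᵢ / (k·n) = 180 / (18 × 100) = 0.10000
LCL = p̄ − 3·√(p̄(1−p̄)/n) = 0.10000 − 3 × 0.03000 = 0.01000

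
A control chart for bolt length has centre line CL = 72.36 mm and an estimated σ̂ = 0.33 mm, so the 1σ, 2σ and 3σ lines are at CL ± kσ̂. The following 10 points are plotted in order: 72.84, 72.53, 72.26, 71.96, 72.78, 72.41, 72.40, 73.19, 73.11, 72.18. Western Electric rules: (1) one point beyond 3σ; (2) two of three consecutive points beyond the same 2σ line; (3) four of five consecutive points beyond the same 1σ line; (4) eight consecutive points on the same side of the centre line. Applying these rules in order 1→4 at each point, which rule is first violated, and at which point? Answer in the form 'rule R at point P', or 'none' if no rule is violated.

rule 2 at point 9

Zone of each point (C = within 1σ̂, B = 1σ̂–2σ̂, A = 2σ̂–3σ̂, * = beyond 3σ̂; sign = side of CL): 1:+B, 2:+C, 3:-C, 4:-B, 5:+B, 6:+C, 7:+C, 8:+A, 9:+A, 10:-C
Rule 2 (two of three consecutive points beyond the same 2σ limit) is satisfied at point 9.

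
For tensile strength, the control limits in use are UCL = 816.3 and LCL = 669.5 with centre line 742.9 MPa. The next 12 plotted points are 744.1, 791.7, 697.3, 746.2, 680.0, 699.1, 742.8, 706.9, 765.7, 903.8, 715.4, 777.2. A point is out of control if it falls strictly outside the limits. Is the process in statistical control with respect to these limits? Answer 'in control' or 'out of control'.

Compare each point to [669.5, 816.3]: sample 10 = 903.8 > UCL.

out of control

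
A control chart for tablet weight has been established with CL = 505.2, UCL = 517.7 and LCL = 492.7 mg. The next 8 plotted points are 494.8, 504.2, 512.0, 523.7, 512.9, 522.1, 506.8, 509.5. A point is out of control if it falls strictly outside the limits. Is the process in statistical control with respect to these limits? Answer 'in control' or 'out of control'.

out of control

Compare each point to [492.7, 517.7]: sample 4 = 523.7 > UCL; sample 6 = 522.1 > UCL.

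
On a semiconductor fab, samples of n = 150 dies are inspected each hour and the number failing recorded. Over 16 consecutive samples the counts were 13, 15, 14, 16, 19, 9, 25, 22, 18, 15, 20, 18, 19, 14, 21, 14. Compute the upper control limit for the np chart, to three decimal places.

28.647

p̄ = Σdᵢ / (k·n) = 272 / (16 × 150) = 0.11333
UCL = np̄ + 3·√(np̄(1−p̄)) = 17.0000 + 3 × √(17.0000×0.88667) = 17.0000 + 3 × 3.8824 = 28.6473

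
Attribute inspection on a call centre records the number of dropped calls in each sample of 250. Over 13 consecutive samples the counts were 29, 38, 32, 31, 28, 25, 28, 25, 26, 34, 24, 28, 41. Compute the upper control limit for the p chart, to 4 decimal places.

0.1813

p̄ = Σdᵢ / (k·n) = 389 / (13 × 250) = 0.11969
UCL = p̄ + 3·√(p̄(1−p̄)/n) = 0.11969 + 3 × √(0.11969×0.88031/250) = 0.11969 + 3 × 0.02053 = 0.18128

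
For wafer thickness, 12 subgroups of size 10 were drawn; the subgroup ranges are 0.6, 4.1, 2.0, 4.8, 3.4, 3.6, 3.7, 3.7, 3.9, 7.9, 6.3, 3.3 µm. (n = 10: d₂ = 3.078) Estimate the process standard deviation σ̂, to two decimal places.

1.28

R̄ = (0.6 + 4.1 + 2.0 + 4.8 + 3.4 + 3.6 + 3.7 + 3.7 + 3.9 + 7.9 + 6.3 + 3.3) / 12 = 3.9417
σ̂ = R̄ / d₂ = 3.9417 / 3.078 = 1.2806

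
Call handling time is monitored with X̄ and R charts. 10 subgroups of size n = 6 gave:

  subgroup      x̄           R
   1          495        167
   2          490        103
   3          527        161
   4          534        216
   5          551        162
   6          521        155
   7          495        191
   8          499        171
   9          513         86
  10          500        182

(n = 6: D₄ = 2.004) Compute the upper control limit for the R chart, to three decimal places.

319.438

R̄ = (167 + 103 + 161 + 216 + 162 + 155 + 191 + 171 + 86 + 182) / 10 = 1594.0000 / 10 = 159.4000
UCL_R = D₄·R̄ = 2.004 × 159.4000 = 319.4376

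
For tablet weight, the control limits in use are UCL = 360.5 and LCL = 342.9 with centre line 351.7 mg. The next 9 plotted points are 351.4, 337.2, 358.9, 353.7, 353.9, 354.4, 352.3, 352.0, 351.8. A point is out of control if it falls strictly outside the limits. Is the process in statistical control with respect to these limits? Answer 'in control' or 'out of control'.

out of control

Compare each point to [342.9, 360.5]: sample 2 = 337.2 < LCL.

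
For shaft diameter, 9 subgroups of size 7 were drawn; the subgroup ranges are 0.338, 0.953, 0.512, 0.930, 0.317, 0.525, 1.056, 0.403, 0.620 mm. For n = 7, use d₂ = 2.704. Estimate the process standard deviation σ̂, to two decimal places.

0.23

R̄ = (0.338 + 0.953 + 0.512 + 0.930 + 0.317 + 0.525 + 1.056 + 0.403 + 0.620) / 9 = 0.6282
σ̂ = R̄ / d₂ = 0.6282 / 2.704 = 0.2323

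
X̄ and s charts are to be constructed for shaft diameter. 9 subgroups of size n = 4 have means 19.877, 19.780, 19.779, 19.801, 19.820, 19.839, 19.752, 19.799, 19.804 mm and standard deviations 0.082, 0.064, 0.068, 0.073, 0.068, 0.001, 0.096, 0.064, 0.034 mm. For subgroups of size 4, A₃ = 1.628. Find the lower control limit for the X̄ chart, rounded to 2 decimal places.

X̄̄ = (19.877 + 19.780 + 19.779 + 19.801 + 19.820 + 19.839 + 19.752 + 19.799 + 19.804) / 9 = 19.8057
s̄ = (0.082 + 0.064 + 0.068 + 0.073 + 0.068 + 0.001 + 0.096 + 0.064 + 0.034) / 9 = 0.0611
LCL = X̄̄ − A₃·s̄ = 19.8057 − 1.628 × 0.0611 = 19.7062

19.71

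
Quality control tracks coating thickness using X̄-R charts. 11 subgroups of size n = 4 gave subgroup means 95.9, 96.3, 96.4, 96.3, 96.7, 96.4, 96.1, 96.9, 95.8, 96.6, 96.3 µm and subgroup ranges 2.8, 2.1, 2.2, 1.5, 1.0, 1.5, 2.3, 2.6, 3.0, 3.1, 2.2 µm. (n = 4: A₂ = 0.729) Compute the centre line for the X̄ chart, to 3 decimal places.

96.336

X̄̄ = (95.9 + 96.3 + 96.4 + 96.3 + 96.7 + 96.4 + 96.1 + 96.9 + 95.8 + 96.6 + 96.3) / 11 = 1059.7000 / 11 = 96.3364
CL = X̄̄ = 96.3364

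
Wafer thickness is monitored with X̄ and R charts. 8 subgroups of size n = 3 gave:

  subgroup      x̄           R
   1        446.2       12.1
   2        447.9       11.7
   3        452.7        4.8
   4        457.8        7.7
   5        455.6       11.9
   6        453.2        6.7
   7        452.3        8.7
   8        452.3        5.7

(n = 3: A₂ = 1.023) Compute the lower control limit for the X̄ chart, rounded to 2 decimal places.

443.39

X̄̄ = (446.2 + 447.9 + 452.7 + 457.8 + 455.6 + 453.2 + 452.3 + 452.3) / 8 = 3618.0000 / 8 = 452.2500
R̄ = (12.1 + 11.7 + 4.8 + 7.7 + 11.9 + 6.7 + 8.7 + 5.7) / 8 = 69.3000 / 8 = 8.6625
LCL = X̄̄ − A₂·R̄ = 452.2500 − 1.023 × 8.6625 = 443.3883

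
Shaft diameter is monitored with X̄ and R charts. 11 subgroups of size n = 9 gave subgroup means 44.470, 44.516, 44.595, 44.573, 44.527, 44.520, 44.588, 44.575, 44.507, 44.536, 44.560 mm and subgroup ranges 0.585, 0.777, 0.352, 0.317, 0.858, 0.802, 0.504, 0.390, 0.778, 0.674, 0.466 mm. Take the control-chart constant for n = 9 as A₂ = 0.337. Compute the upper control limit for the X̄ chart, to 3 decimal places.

X̄̄ = (44.470 + 44.516 + 44.595 + 44.573 + 44.527 + 44.520 + 44.588 + 44.575 + 44.507 + 44.536 + 44.560) / 11 = 489.9670 / 11 = 44.5425
R̄ = (0.585 + 0.777 + 0.352 + 0.317 + 0.858 + 0.802 + 0.504 + 0.390 + 0.778 + 0.674 + 0.466) / 11 = 6.5030 / 11 = 0.5912
UCL = X̄̄ + A₂·R̄ = 44.5425 + 0.337 × 0.5912 = 44.7417

44.742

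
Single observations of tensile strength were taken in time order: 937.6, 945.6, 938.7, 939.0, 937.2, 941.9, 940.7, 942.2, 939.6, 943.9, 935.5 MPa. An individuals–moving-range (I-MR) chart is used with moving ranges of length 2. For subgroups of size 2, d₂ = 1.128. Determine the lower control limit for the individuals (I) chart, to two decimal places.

929.61

X̄ = (937.6 + 945.6 + 938.7 + 939.0 + 937.2 + 941.9 + 940.7 + 942.2 + 939.6 + 943.9 + 935.5) / 11 = 940.1727
Moving ranges: 8.0, 6.9, 0.3, 1.8, 4.7, 1.2, 1.5, 2.6, 4.3, 8.4; M̄R̄ = 39.7000 / 10 = 3.9700
LCL = X̄ − 3·M̄R̄/d₂ = 940.1727 − 3 × 3.9700 / 1.128 = 929.6142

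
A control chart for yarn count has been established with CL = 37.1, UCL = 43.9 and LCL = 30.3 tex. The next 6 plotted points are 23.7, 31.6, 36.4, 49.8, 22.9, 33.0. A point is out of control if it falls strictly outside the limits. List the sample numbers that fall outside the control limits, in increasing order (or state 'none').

1, 4, 5

Compare each point to [30.3, 43.9]: sample 1 = 23.7 < LCL; sample 4 = 49.8 > UCL; sample 5 = 22.9 < LCL.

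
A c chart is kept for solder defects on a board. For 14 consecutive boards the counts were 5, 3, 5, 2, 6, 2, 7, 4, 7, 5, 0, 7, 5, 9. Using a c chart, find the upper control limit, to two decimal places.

c̄ = (5 + 3 + 5 + 2 + 6 + 2 + 7 + 4 + 7 + 5 + 0 + 7 + 5 + 9) / 14 = 67 / 14 = 4.7857
UCL = c̄ + 3√c̄ = 4.7857 + 3 × √4.7857 = 4.7857 + 3 × 2.1876 = 11.3486

11.35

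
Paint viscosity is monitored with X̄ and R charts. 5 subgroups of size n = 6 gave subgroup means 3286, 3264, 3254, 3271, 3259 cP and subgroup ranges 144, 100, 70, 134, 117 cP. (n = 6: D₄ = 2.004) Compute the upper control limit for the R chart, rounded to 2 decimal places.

226.45

R̄ = (144 + 100 + 70 + 134 + 117) / 5 = 565.0000 / 5 = 113.0000
UCL_R = D₄·R̄ = 2.004 × 113.0000 = 226.4520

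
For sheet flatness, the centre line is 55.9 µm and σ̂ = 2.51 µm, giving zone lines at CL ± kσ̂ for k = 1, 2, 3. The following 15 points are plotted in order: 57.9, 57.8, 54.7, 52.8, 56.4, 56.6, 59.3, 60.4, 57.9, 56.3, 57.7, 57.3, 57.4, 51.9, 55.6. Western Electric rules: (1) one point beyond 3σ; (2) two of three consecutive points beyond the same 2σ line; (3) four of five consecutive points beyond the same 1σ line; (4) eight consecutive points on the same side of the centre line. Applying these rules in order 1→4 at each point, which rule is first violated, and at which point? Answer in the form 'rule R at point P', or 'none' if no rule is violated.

rule 4 at point 12

Zone of each point (C = within 1σ̂, B = 1σ̂–2σ̂, A = 2σ̂–3σ̂, * = beyond 3σ̂; sign = side of CL): 1:+C, 2:+C, 3:-C, 4:-B, 5:+C, 6:+C, 7:+B, 8:+B, 9:+C, 10:+C, 11:+C, 12:+C, 13:+C, 14:-B, 15:-C
Rule 4 (eight consecutive points on the same side of the centre line) is satisfied at point 12.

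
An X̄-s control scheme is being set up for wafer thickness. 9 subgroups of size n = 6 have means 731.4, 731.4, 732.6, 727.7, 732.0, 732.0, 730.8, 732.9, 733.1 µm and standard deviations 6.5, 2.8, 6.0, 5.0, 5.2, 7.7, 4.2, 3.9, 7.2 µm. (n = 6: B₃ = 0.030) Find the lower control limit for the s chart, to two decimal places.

s̄ = (6.5 + 2.8 + 6.0 + 5.0 + 5.2 + 7.7 + 4.2 + 3.9 + 7.2) / 9 = 5.3889
LCL_s = B₃·s̄ = 0.030 × 5.3889 = 0.1617

0.16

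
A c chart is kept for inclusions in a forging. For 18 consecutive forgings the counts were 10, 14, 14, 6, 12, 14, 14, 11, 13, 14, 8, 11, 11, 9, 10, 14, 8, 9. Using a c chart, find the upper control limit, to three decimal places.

c̄ = (10 + 14 + 14 + 6 + 12 + 14 + 14 + 11 + 13 + 14 + 8 + 11 + 11 + 9 + 10 + 14 + 8 + 9) / 18 = 202 / 18 = 11.2222
UCL = c̄ + 3√c̄ = 11.2222 + 3 × √11.2222 = 11.2222 + 3 × 3.3500 = 21.2721

21.272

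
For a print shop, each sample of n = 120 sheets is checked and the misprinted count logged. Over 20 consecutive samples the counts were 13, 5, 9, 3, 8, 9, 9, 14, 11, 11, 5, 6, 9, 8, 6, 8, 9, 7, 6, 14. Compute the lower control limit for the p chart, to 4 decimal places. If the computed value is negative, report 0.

p̄ = Σdᵢ / (k·n) = 170 / (20 × 120) = 0.07083
LCL = p̄ − 3·√(p̄(1−p̄)/n) = 0.07083 − 3 × 0.02342 = 0.00058

0.0006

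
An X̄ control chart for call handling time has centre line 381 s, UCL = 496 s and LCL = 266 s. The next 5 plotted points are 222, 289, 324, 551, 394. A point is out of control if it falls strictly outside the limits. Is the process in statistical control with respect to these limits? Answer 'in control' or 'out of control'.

Compare each point to [266, 496]: sample 1 = 222 < LCL; sample 4 = 551 > UCL.

out of control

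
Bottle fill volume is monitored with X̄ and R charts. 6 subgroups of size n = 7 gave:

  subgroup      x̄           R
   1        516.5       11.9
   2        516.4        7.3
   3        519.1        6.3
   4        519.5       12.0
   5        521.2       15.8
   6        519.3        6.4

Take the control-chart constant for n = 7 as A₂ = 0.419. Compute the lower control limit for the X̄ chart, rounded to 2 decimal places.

X̄̄ = (516.5 + 516.4 + 519.1 + 519.5 + 521.2 + 519.3) / 6 = 3112.0000 / 6 = 518.6667
R̄ = (11.9 + 7.3 + 6.3 + 12.0 + 15.8 + 6.4) / 6 = 59.7000 / 6 = 9.9500
LCL = X̄̄ − A₂·R̄ = 518.6667 − 0.419 × 9.9500 = 514.4976

514.50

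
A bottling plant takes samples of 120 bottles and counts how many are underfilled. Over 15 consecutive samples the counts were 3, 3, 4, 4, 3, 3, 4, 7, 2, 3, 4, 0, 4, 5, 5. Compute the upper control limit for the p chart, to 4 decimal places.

p̄ = Σdᵢ / (k·n) = 54 / (15 × 120) = 0.03000
UCL = p̄ + 3·√(p̄(1−p̄)/n) = 0.03000 + 3 × √(0.03000×0.97000/120) = 0.03000 + 3 × 0.01557 = 0.07672

0.0767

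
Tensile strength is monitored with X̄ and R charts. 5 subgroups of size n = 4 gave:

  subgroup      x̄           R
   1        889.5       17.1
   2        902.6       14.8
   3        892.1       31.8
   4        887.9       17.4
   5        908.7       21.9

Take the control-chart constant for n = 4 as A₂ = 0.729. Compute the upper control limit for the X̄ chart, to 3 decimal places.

X̄̄ = (889.5 + 902.6 + 892.1 + 887.9 + 908.7) / 5 = 4480.8000 / 5 = 896.1600
R̄ = (17.1 + 14.8 + 31.8 + 17.4 + 21.9) / 5 = 103.0000 / 5 = 20.6000
UCL = X̄̄ + A₂·R̄ = 896.1600 + 0.729 × 20.6000 = 911.1774

911.177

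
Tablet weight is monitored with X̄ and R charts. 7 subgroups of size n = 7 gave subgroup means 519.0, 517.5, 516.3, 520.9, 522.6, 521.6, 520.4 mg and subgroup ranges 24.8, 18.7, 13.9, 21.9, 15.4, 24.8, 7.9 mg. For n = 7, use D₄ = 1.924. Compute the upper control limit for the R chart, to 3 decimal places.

R̄ = (24.8 + 18.7 + 13.9 + 21.9 + 15.4 + 24.8 + 7.9) / 7 = 127.4000 / 7 = 18.2000
UCL_R = D₄·R̄ = 1.924 × 18.2000 = 35.0168

35.017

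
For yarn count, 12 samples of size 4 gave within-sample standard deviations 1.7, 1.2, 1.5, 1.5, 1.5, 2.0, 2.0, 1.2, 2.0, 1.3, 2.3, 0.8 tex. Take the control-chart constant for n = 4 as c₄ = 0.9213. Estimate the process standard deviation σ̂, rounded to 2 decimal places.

s̄ = (1.7 + 1.2 + 1.5 + 1.5 + 1.5 + 2.0 + 2.0 + 1.2 + 2.0 + 1.3 + 2.3 + 0.8) / 12 = 1.5833
σ̂ = s̄ / c₄ = 1.5833 / 0.9213 = 1.7186

1.72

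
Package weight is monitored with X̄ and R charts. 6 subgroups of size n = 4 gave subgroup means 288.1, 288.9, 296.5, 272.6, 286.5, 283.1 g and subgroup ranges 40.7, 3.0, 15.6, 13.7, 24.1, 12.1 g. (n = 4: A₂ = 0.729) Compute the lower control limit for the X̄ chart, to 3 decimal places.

X̄̄ = (288.1 + 288.9 + 296.5 + 272.6 + 286.5 + 283.1) / 6 = 1715.7000 / 6 = 285.9500
R̄ = (40.7 + 3.0 + 15.6 + 13.7 + 24.1 + 12.1) / 6 = 109.2000 / 6 = 18.2000
LCL = X̄̄ − A₂·R̄ = 285.9500 − 0.729 × 18.2000 = 272.6822

272.682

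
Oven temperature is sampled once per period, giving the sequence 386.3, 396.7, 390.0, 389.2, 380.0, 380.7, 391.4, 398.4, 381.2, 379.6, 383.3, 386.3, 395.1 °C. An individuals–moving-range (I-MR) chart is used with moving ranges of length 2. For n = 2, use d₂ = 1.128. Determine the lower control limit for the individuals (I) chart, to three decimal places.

X̄ = (386.3 + 396.7 + 390.0 + 389.2 + 380.0 + 380.7 + 391.4 + 398.4 + 381.2 + 379.6 + 383.3 + 386.3 + 395.1) / 13 = 387.5538
Moving ranges: 10.4, 6.7, 0.8, 9.2, 0.7, 10.7, 7.0, 17.2, 1.6, 3.7, 3.0, 8.8; M̄R̄ = 79.8000 / 12 = 6.6500
LCL = X̄ − 3·M̄R̄/d₂ = 387.5538 − 3 × 6.6500 / 1.128 = 369.8677

369.868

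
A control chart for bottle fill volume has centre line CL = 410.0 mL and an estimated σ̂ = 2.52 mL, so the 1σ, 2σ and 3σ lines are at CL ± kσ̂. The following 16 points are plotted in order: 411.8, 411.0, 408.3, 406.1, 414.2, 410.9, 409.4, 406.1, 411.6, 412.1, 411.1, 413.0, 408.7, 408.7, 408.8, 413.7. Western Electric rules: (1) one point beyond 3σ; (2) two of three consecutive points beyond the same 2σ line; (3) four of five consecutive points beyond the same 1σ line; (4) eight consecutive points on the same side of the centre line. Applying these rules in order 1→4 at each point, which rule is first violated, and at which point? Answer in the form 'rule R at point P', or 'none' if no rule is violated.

none

Zone of each point (C = within 1σ̂, B = 1σ̂–2σ̂, A = 2σ̂–3σ̂, * = beyond 3σ̂; sign = side of CL): 1:+C, 2:+C, 3:-C, 4:-B, 5:+B, 6:+C, 7:-C, 8:-B, 9:+C, 10:+C, 11:+C, 12:+B, 13:-C, 14:-C, 15:-C, 16:+B
No rule fires across all 16 points.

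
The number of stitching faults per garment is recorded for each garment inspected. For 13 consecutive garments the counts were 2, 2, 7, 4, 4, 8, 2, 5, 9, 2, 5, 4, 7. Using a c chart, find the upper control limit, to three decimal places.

c̄ = (2 + 2 + 7 + 4 + 4 + 8 + 2 + 5 + 9 + 2 + 5 + 4 + 7) / 13 = 61 / 13 = 4.6923
UCL = c̄ + 3√c̄ = 4.6923 + 3 × √4.6923 = 4.6923 + 3 × 2.1662 = 11.1908

11.191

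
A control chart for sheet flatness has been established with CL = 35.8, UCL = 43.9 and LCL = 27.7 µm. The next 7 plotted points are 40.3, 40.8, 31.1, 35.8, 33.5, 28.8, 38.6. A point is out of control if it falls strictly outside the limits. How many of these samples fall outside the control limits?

0

All 7 points lie within [27.7, 43.9].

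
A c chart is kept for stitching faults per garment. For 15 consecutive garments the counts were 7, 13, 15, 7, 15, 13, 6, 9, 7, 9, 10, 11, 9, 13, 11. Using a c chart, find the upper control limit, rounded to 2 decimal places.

c̄ = (7 + 13 + 15 + 7 + 15 + 13 + 6 + 9 + 7 + 9 + 10 + 11 + 9 + 13 + 11) / 15 = 155 / 15 = 10.3333
UCL = c̄ + 3√c̄ = 10.3333 + 3 × √10.3333 = 10.3333 + 3 × 3.2146 = 19.9770

19.98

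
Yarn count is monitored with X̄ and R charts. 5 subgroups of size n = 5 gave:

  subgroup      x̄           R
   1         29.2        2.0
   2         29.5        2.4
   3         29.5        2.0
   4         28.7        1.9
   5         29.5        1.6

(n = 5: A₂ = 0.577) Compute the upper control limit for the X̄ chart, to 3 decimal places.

X̄̄ = (29.2 + 29.5 + 29.5 + 28.7 + 29.5) / 5 = 146.4000 / 5 = 29.2800
R̄ = (2.0 + 2.4 + 2.0 + 1.9 + 1.6) / 5 = 9.9000 / 5 = 1.9800
UCL = X̄̄ + A₂·R̄ = 29.2800 + 0.577 × 1.9800 = 30.4225

30.422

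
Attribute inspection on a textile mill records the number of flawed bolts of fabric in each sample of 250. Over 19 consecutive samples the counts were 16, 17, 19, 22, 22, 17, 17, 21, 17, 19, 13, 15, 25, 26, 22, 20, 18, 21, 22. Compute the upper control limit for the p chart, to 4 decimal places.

0.1285

p̄ = Σdᵢ / (k·n) = 369 / (19 × 250) = 0.07768
UCL = p̄ + 3·√(p̄(1−p̄)/n) = 0.07768 + 3 × √(0.07768×0.92232/250) = 0.07768 + 3 × 0.01693 = 0.12847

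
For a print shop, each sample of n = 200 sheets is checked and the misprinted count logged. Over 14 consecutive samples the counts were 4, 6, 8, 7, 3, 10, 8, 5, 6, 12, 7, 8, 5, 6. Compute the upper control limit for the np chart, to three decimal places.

p̄ = Σdᵢ / (k·n) = 95 / (14 × 200) = 0.03393
UCL = np̄ + 3·√(np̄(1−p̄)) = 6.7857 + 3 × √(6.7857×0.96607) = 6.7857 + 3 × 2.5604 = 14.4668

14.467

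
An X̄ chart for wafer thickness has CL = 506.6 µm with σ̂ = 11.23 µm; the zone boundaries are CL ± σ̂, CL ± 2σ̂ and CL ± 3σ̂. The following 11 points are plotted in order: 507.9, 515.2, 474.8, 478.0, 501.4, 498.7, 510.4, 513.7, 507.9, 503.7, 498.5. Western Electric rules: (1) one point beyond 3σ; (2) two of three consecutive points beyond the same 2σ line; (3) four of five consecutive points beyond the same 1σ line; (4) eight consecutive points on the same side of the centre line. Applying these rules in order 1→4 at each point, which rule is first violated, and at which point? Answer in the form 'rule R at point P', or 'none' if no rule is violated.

Zone of each point (C = within 1σ̂, B = 1σ̂–2σ̂, A = 2σ̂–3σ̂, * = beyond 3σ̂; sign = side of CL): 1:+C, 2:+C, 3:-A, 4:-A, 5:-C, 6:-C, 7:+C, 8:+C, 9:+C, 10:-C, 11:-C
Rule 2 (two of three consecutive points beyond the same 2σ limit) is satisfied at point 4.

rule 2 at point 4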